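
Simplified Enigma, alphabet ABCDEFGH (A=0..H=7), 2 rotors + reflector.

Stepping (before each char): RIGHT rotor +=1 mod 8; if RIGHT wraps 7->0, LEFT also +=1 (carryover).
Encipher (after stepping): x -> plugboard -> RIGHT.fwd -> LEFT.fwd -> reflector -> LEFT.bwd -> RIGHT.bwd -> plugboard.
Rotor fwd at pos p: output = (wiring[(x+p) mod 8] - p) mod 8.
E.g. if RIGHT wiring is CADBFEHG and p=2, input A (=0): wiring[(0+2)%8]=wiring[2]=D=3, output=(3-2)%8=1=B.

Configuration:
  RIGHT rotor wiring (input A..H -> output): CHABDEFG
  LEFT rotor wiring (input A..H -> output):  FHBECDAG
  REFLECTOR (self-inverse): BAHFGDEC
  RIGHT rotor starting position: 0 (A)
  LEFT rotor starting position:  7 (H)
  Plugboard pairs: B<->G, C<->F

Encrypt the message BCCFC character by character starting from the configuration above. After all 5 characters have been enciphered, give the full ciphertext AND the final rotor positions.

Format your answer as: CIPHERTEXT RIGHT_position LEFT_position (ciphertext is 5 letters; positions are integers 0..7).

Char 1 ('B'): step: R->1, L=7; B->plug->G->R->F->L->D->refl->F->L'->E->R'->F->plug->C
Char 2 ('C'): step: R->2, L=7; C->plug->F->R->E->L->F->refl->D->L'->F->R'->H->plug->H
Char 3 ('C'): step: R->3, L=7; C->plug->F->R->H->L->B->refl->A->L'->C->R'->D->plug->D
Char 4 ('F'): step: R->4, L=7; F->plug->C->R->B->L->G->refl->E->L'->G->R'->E->plug->E
Char 5 ('C'): step: R->5, L=7; C->plug->F->R->D->L->C->refl->H->L'->A->R'->B->plug->G
Final: ciphertext=CHDEG, RIGHT=5, LEFT=7

Answer: CHDEG 5 7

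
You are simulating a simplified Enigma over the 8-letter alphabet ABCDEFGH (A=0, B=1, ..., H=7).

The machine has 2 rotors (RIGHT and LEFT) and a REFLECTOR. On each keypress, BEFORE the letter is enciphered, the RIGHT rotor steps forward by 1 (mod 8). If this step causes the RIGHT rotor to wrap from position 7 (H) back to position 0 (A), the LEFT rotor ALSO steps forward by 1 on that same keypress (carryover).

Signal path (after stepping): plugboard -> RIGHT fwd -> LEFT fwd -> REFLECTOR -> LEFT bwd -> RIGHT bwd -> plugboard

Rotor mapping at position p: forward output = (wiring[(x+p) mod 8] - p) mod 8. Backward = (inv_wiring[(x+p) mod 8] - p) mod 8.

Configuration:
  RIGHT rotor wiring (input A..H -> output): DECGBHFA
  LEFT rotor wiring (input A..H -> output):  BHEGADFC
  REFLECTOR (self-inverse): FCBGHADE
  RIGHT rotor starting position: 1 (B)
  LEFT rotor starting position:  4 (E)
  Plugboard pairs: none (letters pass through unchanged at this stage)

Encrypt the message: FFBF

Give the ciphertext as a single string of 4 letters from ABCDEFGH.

Char 1 ('F'): step: R->2, L=4; F->plug->F->R->G->L->A->refl->F->L'->E->R'->B->plug->B
Char 2 ('F'): step: R->3, L=4; F->plug->F->R->A->L->E->refl->H->L'->B->R'->G->plug->G
Char 3 ('B'): step: R->4, L=4; B->plug->B->R->D->L->G->refl->D->L'->F->R'->A->plug->A
Char 4 ('F'): step: R->5, L=4; F->plug->F->R->F->L->D->refl->G->L'->D->R'->C->plug->C

Answer: BGAC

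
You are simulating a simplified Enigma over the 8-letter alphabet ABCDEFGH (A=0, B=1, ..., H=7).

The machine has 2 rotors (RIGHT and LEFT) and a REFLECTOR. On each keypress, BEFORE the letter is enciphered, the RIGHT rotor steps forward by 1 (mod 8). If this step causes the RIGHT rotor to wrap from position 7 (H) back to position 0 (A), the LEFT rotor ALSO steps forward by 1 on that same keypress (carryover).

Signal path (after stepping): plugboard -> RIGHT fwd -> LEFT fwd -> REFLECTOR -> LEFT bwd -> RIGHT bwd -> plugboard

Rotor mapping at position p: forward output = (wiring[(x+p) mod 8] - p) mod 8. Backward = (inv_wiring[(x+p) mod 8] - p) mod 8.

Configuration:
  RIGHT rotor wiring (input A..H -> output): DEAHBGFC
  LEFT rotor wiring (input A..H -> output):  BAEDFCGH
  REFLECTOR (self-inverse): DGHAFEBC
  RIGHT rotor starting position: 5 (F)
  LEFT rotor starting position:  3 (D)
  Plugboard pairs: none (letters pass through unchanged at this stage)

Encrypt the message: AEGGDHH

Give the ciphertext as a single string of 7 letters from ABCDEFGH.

Char 1 ('A'): step: R->6, L=3; A->plug->A->R->H->L->B->refl->G->L'->F->R'->C->plug->C
Char 2 ('E'): step: R->7, L=3; E->plug->E->R->A->L->A->refl->D->L'->D->R'->A->plug->A
Char 3 ('G'): step: R->0, L->4 (L advanced); G->plug->G->R->F->L->E->refl->F->L'->E->R'->B->plug->B
Char 4 ('G'): step: R->1, L=4; G->plug->G->R->B->L->G->refl->B->L'->A->R'->D->plug->D
Char 5 ('D'): step: R->2, L=4; D->plug->D->R->E->L->F->refl->E->L'->F->R'->B->plug->B
Char 6 ('H'): step: R->3, L=4; H->plug->H->R->F->L->E->refl->F->L'->E->R'->A->plug->A
Char 7 ('H'): step: R->4, L=4; H->plug->H->R->D->L->D->refl->A->L'->G->R'->D->plug->D

Answer: CABDBAD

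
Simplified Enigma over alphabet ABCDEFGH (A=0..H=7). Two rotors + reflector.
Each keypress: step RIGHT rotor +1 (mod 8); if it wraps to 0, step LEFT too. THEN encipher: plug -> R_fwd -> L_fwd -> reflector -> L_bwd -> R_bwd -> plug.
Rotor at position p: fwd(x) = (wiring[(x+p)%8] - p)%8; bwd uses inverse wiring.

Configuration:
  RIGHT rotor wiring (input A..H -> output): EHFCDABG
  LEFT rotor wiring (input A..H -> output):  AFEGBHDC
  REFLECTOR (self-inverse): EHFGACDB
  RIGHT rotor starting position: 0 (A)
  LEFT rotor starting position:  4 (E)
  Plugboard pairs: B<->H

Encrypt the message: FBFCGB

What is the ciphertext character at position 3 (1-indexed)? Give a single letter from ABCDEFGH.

Char 1 ('F'): step: R->1, L=4; F->plug->F->R->A->L->F->refl->C->L'->H->R'->E->plug->E
Char 2 ('B'): step: R->2, L=4; B->plug->H->R->F->L->B->refl->H->L'->C->R'->G->plug->G
Char 3 ('F'): step: R->3, L=4; F->plug->F->R->B->L->D->refl->G->L'->D->R'->E->plug->E

E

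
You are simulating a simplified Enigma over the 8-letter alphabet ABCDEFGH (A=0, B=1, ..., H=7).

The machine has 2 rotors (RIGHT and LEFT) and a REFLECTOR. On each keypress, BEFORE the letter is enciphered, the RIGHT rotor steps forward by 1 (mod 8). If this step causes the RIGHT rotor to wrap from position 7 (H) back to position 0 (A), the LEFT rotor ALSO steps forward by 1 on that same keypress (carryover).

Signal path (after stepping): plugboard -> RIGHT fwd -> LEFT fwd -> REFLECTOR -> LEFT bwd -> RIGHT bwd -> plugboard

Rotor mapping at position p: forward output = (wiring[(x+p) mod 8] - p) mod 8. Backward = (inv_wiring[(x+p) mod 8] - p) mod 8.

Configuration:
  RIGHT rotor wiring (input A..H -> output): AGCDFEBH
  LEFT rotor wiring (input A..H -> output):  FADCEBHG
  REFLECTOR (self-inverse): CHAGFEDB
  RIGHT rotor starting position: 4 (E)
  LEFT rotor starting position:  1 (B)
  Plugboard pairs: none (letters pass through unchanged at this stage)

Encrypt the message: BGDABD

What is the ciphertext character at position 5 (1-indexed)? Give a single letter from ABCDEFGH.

Char 1 ('B'): step: R->5, L=1; B->plug->B->R->E->L->A->refl->C->L'->B->R'->E->plug->E
Char 2 ('G'): step: R->6, L=1; G->plug->G->R->H->L->E->refl->F->L'->G->R'->H->plug->H
Char 3 ('D'): step: R->7, L=1; D->plug->D->R->D->L->D->refl->G->L'->F->R'->G->plug->G
Char 4 ('A'): step: R->0, L->2 (L advanced); A->plug->A->R->A->L->B->refl->H->L'->D->R'->D->plug->D
Char 5 ('B'): step: R->1, L=2; B->plug->B->R->B->L->A->refl->C->L'->C->R'->C->plug->C

C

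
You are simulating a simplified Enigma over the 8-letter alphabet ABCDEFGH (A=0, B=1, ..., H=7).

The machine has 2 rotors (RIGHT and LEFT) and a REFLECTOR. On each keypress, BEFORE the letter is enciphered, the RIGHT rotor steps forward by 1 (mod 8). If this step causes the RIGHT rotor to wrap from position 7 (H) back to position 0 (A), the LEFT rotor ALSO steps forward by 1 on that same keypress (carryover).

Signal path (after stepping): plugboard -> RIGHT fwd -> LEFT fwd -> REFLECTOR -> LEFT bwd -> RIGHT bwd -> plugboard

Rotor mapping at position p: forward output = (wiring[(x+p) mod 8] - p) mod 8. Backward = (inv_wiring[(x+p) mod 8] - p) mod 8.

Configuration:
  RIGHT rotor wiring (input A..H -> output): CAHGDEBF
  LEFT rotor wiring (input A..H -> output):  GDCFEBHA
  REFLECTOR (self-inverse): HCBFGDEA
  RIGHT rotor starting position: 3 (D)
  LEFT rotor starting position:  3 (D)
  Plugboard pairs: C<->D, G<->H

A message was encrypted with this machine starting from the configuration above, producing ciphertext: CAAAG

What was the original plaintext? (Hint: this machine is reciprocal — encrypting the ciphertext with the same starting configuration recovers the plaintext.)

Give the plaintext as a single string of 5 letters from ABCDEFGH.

Answer: BGCEB

Derivation:
Char 1 ('C'): step: R->4, L=3; C->plug->D->R->B->L->B->refl->C->L'->A->R'->B->plug->B
Char 2 ('A'): step: R->5, L=3; A->plug->A->R->H->L->H->refl->A->L'->G->R'->H->plug->G
Char 3 ('A'): step: R->6, L=3; A->plug->A->R->D->L->E->refl->G->L'->C->R'->D->plug->C
Char 4 ('A'): step: R->7, L=3; A->plug->A->R->G->L->A->refl->H->L'->H->R'->E->plug->E
Char 5 ('G'): step: R->0, L->4 (L advanced); G->plug->H->R->F->L->H->refl->A->L'->A->R'->B->plug->B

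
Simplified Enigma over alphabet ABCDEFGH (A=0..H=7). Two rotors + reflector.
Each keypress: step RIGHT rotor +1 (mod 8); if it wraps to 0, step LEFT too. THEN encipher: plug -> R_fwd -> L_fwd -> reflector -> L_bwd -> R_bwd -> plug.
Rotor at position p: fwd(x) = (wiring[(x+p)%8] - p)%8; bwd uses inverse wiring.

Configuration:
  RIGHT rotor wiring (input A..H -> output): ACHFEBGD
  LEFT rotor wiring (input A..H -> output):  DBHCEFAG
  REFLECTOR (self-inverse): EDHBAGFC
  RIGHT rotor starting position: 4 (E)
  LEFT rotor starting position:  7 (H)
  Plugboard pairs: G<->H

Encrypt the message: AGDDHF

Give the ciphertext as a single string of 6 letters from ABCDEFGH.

Char 1 ('A'): step: R->5, L=7; A->plug->A->R->E->L->D->refl->B->L'->H->R'->H->plug->G
Char 2 ('G'): step: R->6, L=7; G->plug->H->R->D->L->A->refl->E->L'->B->R'->E->plug->E
Char 3 ('D'): step: R->7, L=7; D->plug->D->R->A->L->H->refl->C->L'->C->R'->G->plug->H
Char 4 ('D'): step: R->0, L->0 (L advanced); D->plug->D->R->F->L->F->refl->G->L'->H->R'->C->plug->C
Char 5 ('H'): step: R->1, L=0; H->plug->G->R->C->L->H->refl->C->L'->D->R'->D->plug->D
Char 6 ('F'): step: R->2, L=0; F->plug->F->R->B->L->B->refl->D->L'->A->R'->H->plug->G

Answer: GEHCDG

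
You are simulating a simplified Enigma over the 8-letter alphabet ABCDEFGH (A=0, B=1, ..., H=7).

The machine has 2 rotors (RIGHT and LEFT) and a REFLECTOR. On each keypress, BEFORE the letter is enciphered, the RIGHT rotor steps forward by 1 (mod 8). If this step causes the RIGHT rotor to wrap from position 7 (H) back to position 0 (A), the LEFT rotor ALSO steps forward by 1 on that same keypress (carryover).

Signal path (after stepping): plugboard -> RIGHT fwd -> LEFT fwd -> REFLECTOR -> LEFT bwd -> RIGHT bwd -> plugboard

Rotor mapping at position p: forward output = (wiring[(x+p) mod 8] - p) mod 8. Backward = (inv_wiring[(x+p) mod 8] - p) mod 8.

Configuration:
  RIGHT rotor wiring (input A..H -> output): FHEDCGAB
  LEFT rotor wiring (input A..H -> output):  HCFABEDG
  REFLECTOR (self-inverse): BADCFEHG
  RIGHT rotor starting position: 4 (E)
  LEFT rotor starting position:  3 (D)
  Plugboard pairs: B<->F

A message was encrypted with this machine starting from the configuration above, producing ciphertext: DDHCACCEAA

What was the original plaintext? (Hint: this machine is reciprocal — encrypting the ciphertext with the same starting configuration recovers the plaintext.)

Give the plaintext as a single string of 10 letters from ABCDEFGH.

Char 1 ('D'): step: R->5, L=3; D->plug->D->R->A->L->F->refl->E->L'->F->R'->H->plug->H
Char 2 ('D'): step: R->6, L=3; D->plug->D->R->B->L->G->refl->H->L'->G->R'->E->plug->E
Char 3 ('H'): step: R->7, L=3; H->plug->H->R->B->L->G->refl->H->L'->G->R'->B->plug->F
Char 4 ('C'): step: R->0, L->4 (L advanced); C->plug->C->R->E->L->D->refl->C->L'->D->R'->D->plug->D
Char 5 ('A'): step: R->1, L=4; A->plug->A->R->G->L->B->refl->A->L'->B->R'->D->plug->D
Char 6 ('C'): step: R->2, L=4; C->plug->C->R->A->L->F->refl->E->L'->H->R'->F->plug->B
Char 7 ('C'): step: R->3, L=4; C->plug->C->R->D->L->C->refl->D->L'->E->R'->G->plug->G
Char 8 ('E'): step: R->4, L=4; E->plug->E->R->B->L->A->refl->B->L'->G->R'->A->plug->A
Char 9 ('A'): step: R->5, L=4; A->plug->A->R->B->L->A->refl->B->L'->G->R'->G->plug->G
Char 10 ('A'): step: R->6, L=4; A->plug->A->R->C->L->H->refl->G->L'->F->R'->F->plug->B

Answer: HEFDDBGAGB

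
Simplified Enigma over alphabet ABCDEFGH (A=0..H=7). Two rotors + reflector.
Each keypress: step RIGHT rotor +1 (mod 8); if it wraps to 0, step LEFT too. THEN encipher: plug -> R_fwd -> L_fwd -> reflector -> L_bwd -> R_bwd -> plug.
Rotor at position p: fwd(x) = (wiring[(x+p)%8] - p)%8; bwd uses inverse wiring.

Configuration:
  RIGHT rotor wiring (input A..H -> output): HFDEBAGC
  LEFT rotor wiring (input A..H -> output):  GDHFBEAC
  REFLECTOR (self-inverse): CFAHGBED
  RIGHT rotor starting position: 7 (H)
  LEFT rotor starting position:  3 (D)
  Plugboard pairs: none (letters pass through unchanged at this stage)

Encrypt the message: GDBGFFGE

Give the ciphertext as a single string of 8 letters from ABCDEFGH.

Char 1 ('G'): step: R->0, L->4 (L advanced); G->plug->G->R->G->L->D->refl->H->L'->F->R'->B->plug->B
Char 2 ('D'): step: R->1, L=4; D->plug->D->R->A->L->F->refl->B->L'->H->R'->E->plug->E
Char 3 ('B'): step: R->2, L=4; B->plug->B->R->C->L->E->refl->G->L'->D->R'->H->plug->H
Char 4 ('G'): step: R->3, L=4; G->plug->G->R->C->L->E->refl->G->L'->D->R'->D->plug->D
Char 5 ('F'): step: R->4, L=4; F->plug->F->R->B->L->A->refl->C->L'->E->R'->B->plug->B
Char 6 ('F'): step: R->5, L=4; F->plug->F->R->G->L->D->refl->H->L'->F->R'->C->plug->C
Char 7 ('G'): step: R->6, L=4; G->plug->G->R->D->L->G->refl->E->L'->C->R'->H->plug->H
Char 8 ('E'): step: R->7, L=4; E->plug->E->R->F->L->H->refl->D->L'->G->R'->C->plug->C

Answer: BEHDBCHC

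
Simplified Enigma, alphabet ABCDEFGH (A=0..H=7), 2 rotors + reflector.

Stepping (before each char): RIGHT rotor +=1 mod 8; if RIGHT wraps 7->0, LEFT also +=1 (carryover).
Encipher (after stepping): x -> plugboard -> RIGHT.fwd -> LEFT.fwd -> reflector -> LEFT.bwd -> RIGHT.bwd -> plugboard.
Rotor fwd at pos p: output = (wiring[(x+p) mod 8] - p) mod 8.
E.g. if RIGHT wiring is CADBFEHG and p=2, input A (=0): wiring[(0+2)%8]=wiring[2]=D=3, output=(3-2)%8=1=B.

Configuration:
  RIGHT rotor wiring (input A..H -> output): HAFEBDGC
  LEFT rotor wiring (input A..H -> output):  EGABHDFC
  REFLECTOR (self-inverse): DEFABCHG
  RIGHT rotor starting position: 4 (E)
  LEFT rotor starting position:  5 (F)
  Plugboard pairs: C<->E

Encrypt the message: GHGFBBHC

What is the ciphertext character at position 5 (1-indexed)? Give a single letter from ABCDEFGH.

Char 1 ('G'): step: R->5, L=5; G->plug->G->R->H->L->C->refl->F->L'->C->R'->D->plug->D
Char 2 ('H'): step: R->6, L=5; H->plug->H->R->F->L->D->refl->A->L'->B->R'->C->plug->E
Char 3 ('G'): step: R->7, L=5; G->plug->G->R->E->L->B->refl->E->L'->G->R'->D->plug->D
Char 4 ('F'): step: R->0, L->6 (L advanced); F->plug->F->R->D->L->A->refl->D->L'->F->R'->C->plug->E
Char 5 ('B'): step: R->1, L=6; B->plug->B->R->E->L->C->refl->F->L'->H->R'->A->plug->A

A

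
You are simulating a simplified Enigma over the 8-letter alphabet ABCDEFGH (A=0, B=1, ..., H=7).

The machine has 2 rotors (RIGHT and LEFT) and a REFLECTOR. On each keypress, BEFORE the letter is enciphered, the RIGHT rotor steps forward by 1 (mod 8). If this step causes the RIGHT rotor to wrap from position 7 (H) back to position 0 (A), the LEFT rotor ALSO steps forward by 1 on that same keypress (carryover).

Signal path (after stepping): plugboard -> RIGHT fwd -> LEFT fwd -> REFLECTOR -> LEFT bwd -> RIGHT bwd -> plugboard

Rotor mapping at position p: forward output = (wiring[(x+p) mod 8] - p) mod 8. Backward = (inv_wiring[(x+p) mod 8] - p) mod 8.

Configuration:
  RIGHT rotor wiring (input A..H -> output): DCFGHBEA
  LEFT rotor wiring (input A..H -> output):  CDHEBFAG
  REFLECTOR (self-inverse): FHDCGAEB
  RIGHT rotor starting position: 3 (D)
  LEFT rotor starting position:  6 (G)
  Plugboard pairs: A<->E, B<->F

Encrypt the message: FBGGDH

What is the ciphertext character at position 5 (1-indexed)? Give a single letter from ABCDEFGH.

Char 1 ('F'): step: R->4, L=6; F->plug->B->R->F->L->G->refl->E->L'->C->R'->H->plug->H
Char 2 ('B'): step: R->5, L=6; B->plug->F->R->A->L->C->refl->D->L'->G->R'->D->plug->D
Char 3 ('G'): step: R->6, L=6; G->plug->G->R->B->L->A->refl->F->L'->D->R'->H->plug->H
Char 4 ('G'): step: R->7, L=6; G->plug->G->R->C->L->E->refl->G->L'->F->R'->H->plug->H
Char 5 ('D'): step: R->0, L->7 (L advanced); D->plug->D->R->G->L->G->refl->E->L'->C->R'->B->plug->F

F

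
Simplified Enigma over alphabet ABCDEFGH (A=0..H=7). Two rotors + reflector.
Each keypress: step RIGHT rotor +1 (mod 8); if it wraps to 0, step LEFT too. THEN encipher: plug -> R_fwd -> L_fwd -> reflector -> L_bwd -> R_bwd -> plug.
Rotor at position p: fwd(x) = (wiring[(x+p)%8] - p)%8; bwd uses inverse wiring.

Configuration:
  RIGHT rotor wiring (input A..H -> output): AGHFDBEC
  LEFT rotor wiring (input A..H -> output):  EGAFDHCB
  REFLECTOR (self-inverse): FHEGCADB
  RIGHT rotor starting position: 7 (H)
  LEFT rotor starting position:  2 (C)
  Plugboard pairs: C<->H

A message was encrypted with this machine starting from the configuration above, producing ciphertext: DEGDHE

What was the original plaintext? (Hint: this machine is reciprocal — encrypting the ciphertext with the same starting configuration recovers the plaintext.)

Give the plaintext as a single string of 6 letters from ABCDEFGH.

Char 1 ('D'): step: R->0, L->3 (L advanced); D->plug->D->R->F->L->B->refl->H->L'->D->R'->E->plug->E
Char 2 ('E'): step: R->1, L=3; E->plug->E->R->A->L->C->refl->E->L'->C->R'->D->plug->D
Char 3 ('G'): step: R->2, L=3; G->plug->G->R->G->L->D->refl->G->L'->E->R'->H->plug->C
Char 4 ('D'): step: R->3, L=3; D->plug->D->R->B->L->A->refl->F->L'->H->R'->E->plug->E
Char 5 ('H'): step: R->4, L=3; H->plug->C->R->A->L->C->refl->E->L'->C->R'->F->plug->F
Char 6 ('E'): step: R->5, L=3; E->plug->E->R->B->L->A->refl->F->L'->H->R'->B->plug->B

Answer: EDCEFB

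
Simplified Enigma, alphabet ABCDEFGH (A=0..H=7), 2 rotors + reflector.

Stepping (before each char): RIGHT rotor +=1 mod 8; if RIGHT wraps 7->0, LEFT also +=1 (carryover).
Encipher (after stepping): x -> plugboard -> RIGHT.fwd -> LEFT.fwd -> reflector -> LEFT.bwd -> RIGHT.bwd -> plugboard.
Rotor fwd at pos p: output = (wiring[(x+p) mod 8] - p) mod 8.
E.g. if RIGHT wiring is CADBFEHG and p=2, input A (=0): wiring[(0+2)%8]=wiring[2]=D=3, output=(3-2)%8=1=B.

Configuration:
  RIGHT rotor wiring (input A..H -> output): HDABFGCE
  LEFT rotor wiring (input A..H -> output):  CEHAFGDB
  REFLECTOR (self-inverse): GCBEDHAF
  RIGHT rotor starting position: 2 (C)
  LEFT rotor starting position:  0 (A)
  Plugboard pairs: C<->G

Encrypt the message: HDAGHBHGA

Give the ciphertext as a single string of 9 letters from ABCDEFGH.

Answer: GFEBAGFEE

Derivation:
Char 1 ('H'): step: R->3, L=0; H->plug->H->R->F->L->G->refl->A->L'->D->R'->C->plug->G
Char 2 ('D'): step: R->4, L=0; D->plug->D->R->A->L->C->refl->B->L'->H->R'->F->plug->F
Char 3 ('A'): step: R->5, L=0; A->plug->A->R->B->L->E->refl->D->L'->G->R'->E->plug->E
Char 4 ('G'): step: R->6, L=0; G->plug->C->R->B->L->E->refl->D->L'->G->R'->B->plug->B
Char 5 ('H'): step: R->7, L=0; H->plug->H->R->D->L->A->refl->G->L'->F->R'->A->plug->A
Char 6 ('B'): step: R->0, L->1 (L advanced); B->plug->B->R->D->L->E->refl->D->L'->A->R'->C->plug->G
Char 7 ('H'): step: R->1, L=1; H->plug->H->R->G->L->A->refl->G->L'->B->R'->F->plug->F
Char 8 ('G'): step: R->2, L=1; G->plug->C->R->D->L->E->refl->D->L'->A->R'->E->plug->E
Char 9 ('A'): step: R->3, L=1; A->plug->A->R->G->L->A->refl->G->L'->B->R'->E->plug->E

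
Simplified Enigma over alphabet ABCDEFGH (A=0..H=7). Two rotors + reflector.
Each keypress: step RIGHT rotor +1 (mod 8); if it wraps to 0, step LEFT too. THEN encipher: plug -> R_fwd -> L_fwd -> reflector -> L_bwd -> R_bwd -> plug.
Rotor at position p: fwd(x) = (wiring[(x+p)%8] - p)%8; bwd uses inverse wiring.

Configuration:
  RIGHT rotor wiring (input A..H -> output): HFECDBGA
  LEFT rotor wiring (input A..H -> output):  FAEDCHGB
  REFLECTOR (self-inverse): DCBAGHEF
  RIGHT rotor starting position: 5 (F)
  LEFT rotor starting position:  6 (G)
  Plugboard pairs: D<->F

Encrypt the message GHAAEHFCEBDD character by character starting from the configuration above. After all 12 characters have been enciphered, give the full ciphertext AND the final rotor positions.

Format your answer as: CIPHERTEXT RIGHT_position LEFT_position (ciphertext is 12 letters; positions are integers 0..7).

Char 1 ('G'): step: R->6, L=6; G->plug->G->R->F->L->F->refl->H->L'->C->R'->B->plug->B
Char 2 ('H'): step: R->7, L=6; H->plug->H->R->H->L->B->refl->C->L'->D->R'->E->plug->E
Char 3 ('A'): step: R->0, L->7 (L advanced); A->plug->A->R->H->L->H->refl->F->L'->D->R'->E->plug->E
Char 4 ('A'): step: R->1, L=7; A->plug->A->R->E->L->E->refl->G->L'->B->R'->C->plug->C
Char 5 ('E'): step: R->2, L=7; E->plug->E->R->E->L->E->refl->G->L'->B->R'->C->plug->C
Char 6 ('H'): step: R->3, L=7; H->plug->H->R->B->L->G->refl->E->L'->E->R'->F->plug->D
Char 7 ('F'): step: R->4, L=7; F->plug->D->R->E->L->E->refl->G->L'->B->R'->F->plug->D
Char 8 ('C'): step: R->5, L=7; C->plug->C->R->D->L->F->refl->H->L'->H->R'->F->plug->D
Char 9 ('E'): step: R->6, L=7; E->plug->E->R->G->L->A->refl->D->L'->F->R'->G->plug->G
Char 10 ('B'): step: R->7, L=7; B->plug->B->R->A->L->C->refl->B->L'->C->R'->G->plug->G
Char 11 ('D'): step: R->0, L->0 (L advanced); D->plug->F->R->B->L->A->refl->D->L'->D->R'->E->plug->E
Char 12 ('D'): step: R->1, L=0; D->plug->F->R->F->L->H->refl->F->L'->A->R'->E->plug->E
Final: ciphertext=BEECCDDDGGEE, RIGHT=1, LEFT=0

Answer: BEECCDDDGGEE 1 0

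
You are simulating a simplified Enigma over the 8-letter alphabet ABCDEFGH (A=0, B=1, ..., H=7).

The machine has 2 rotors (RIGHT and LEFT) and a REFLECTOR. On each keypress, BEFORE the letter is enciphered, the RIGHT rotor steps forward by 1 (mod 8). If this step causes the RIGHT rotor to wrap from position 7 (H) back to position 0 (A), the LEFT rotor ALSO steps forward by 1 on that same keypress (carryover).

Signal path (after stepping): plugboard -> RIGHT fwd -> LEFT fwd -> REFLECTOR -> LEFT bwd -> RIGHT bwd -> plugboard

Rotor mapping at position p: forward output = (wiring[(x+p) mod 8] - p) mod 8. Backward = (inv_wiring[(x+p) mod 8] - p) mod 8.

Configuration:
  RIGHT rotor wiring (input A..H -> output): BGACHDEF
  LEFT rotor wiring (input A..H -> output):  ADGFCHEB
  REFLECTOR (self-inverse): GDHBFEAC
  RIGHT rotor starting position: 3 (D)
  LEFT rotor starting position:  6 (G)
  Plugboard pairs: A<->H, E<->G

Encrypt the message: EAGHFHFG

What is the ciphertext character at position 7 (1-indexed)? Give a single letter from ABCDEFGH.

Char 1 ('E'): step: R->4, L=6; E->plug->G->R->E->L->A->refl->G->L'->A->R'->C->plug->C
Char 2 ('A'): step: R->5, L=6; A->plug->H->R->C->L->C->refl->H->L'->F->R'->G->plug->E
Char 3 ('G'): step: R->6, L=6; G->plug->E->R->C->L->C->refl->H->L'->F->R'->H->plug->A
Char 4 ('H'): step: R->7, L=6; H->plug->A->R->G->L->E->refl->F->L'->D->R'->E->plug->G
Char 5 ('F'): step: R->0, L->7 (L advanced); F->plug->F->R->D->L->H->refl->C->L'->A->R'->C->plug->C
Char 6 ('H'): step: R->1, L=7; H->plug->A->R->F->L->D->refl->B->L'->B->R'->C->plug->C
Char 7 ('F'): step: R->2, L=7; F->plug->F->R->D->L->H->refl->C->L'->A->R'->B->plug->B

B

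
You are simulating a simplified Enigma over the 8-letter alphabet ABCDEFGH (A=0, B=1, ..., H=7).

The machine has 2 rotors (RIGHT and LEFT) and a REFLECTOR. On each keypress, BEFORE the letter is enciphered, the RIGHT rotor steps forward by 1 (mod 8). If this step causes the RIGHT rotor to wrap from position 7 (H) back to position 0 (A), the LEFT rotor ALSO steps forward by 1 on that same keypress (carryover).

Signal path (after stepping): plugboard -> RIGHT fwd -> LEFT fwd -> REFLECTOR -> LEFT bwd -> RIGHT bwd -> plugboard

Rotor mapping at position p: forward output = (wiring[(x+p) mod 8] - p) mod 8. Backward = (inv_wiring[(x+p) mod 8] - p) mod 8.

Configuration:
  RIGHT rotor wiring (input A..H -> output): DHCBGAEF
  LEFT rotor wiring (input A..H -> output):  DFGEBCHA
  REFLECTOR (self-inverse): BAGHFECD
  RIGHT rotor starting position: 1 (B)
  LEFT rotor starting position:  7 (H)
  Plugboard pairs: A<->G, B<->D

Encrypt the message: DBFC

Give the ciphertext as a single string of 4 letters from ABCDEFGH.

Char 1 ('D'): step: R->2, L=7; D->plug->B->R->H->L->A->refl->B->L'->A->R'->A->plug->G
Char 2 ('B'): step: R->3, L=7; B->plug->D->R->B->L->E->refl->F->L'->E->R'->G->plug->A
Char 3 ('F'): step: R->4, L=7; F->plug->F->R->D->L->H->refl->D->L'->G->R'->G->plug->A
Char 4 ('C'): step: R->5, L=7; C->plug->C->R->A->L->B->refl->A->L'->H->R'->B->plug->D

Answer: GAAD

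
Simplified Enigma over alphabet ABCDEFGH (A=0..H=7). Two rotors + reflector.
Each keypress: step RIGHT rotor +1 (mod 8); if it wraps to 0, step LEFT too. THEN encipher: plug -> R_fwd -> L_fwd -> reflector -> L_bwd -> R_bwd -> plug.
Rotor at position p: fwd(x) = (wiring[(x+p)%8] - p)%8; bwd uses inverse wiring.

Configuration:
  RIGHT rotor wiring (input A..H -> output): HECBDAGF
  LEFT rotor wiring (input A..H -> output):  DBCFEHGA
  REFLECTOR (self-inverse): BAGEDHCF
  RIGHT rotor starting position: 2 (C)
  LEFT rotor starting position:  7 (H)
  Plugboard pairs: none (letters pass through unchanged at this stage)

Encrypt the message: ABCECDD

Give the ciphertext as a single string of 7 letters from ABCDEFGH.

Char 1 ('A'): step: R->3, L=7; A->plug->A->R->G->L->A->refl->B->L'->A->R'->B->plug->B
Char 2 ('B'): step: R->4, L=7; B->plug->B->R->E->L->G->refl->C->L'->C->R'->C->plug->C
Char 3 ('C'): step: R->5, L=7; C->plug->C->R->A->L->B->refl->A->L'->G->R'->H->plug->H
Char 4 ('E'): step: R->6, L=7; E->plug->E->R->E->L->G->refl->C->L'->C->R'->H->plug->H
Char 5 ('C'): step: R->7, L=7; C->plug->C->R->F->L->F->refl->H->L'->H->R'->H->plug->H
Char 6 ('D'): step: R->0, L->0 (L advanced); D->plug->D->R->B->L->B->refl->A->L'->H->R'->A->plug->A
Char 7 ('D'): step: R->1, L=0; D->plug->D->R->C->L->C->refl->G->L'->G->R'->H->plug->H

Answer: BCHHHAH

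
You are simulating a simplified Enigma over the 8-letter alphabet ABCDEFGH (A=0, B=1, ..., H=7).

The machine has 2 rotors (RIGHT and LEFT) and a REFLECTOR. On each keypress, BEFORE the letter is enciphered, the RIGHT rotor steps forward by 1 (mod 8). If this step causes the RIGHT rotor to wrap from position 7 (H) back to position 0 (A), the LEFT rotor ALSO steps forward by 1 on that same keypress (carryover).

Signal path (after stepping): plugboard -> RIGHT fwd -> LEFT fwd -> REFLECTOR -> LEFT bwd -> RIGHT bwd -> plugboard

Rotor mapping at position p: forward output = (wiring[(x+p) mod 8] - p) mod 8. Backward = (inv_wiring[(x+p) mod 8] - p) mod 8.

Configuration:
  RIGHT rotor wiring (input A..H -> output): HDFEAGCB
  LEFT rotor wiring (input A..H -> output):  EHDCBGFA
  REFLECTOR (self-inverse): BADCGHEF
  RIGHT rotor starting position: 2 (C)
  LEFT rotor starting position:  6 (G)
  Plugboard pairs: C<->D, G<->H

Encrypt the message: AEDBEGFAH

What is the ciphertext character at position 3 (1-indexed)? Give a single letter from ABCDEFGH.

Char 1 ('A'): step: R->3, L=6; A->plug->A->R->B->L->C->refl->D->L'->G->R'->E->plug->E
Char 2 ('E'): step: R->4, L=6; E->plug->E->R->D->L->B->refl->A->L'->H->R'->F->plug->F
Char 3 ('D'): step: R->5, L=6; D->plug->C->R->E->L->F->refl->H->L'->A->R'->F->plug->F

F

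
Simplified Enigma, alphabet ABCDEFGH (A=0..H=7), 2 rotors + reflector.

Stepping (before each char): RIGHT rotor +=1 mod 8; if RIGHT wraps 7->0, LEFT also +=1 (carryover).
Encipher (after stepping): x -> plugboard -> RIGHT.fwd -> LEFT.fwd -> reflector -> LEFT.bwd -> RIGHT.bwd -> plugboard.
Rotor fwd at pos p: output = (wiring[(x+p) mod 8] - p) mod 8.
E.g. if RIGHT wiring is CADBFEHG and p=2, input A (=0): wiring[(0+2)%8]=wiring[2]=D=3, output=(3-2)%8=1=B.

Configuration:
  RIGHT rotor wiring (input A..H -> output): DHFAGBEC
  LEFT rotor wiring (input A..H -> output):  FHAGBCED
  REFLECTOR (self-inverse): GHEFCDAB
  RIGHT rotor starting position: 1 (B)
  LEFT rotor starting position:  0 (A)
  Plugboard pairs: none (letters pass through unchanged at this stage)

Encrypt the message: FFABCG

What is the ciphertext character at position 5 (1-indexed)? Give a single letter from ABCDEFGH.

Char 1 ('F'): step: R->2, L=0; F->plug->F->R->A->L->F->refl->D->L'->H->R'->D->plug->D
Char 2 ('F'): step: R->3, L=0; F->plug->F->R->A->L->F->refl->D->L'->H->R'->E->plug->E
Char 3 ('A'): step: R->4, L=0; A->plug->A->R->C->L->A->refl->G->L'->D->R'->F->plug->F
Char 4 ('B'): step: R->5, L=0; B->plug->B->R->H->L->D->refl->F->L'->A->R'->F->plug->F
Char 5 ('C'): step: R->6, L=0; C->plug->C->R->F->L->C->refl->E->L'->G->R'->A->plug->A

A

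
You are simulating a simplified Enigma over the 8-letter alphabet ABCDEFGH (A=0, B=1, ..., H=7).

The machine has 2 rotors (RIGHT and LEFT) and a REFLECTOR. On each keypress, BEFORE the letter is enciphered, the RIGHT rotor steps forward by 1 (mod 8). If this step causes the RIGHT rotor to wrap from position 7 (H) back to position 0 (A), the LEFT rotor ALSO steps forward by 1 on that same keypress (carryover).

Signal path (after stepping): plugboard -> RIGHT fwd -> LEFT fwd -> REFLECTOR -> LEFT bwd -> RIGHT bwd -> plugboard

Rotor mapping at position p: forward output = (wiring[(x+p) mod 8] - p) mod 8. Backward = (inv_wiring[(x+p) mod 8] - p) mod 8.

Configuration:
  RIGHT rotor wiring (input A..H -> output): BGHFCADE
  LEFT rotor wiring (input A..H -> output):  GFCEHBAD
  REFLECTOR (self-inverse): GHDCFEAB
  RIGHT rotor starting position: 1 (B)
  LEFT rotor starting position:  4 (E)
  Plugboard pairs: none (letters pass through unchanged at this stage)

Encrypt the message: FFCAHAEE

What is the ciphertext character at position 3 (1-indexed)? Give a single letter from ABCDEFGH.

Char 1 ('F'): step: R->2, L=4; F->plug->F->R->C->L->E->refl->F->L'->B->R'->E->plug->E
Char 2 ('F'): step: R->3, L=4; F->plug->F->R->G->L->G->refl->A->L'->H->R'->B->plug->B
Char 3 ('C'): step: R->4, L=4; C->plug->C->R->H->L->A->refl->G->L'->G->R'->A->plug->A

A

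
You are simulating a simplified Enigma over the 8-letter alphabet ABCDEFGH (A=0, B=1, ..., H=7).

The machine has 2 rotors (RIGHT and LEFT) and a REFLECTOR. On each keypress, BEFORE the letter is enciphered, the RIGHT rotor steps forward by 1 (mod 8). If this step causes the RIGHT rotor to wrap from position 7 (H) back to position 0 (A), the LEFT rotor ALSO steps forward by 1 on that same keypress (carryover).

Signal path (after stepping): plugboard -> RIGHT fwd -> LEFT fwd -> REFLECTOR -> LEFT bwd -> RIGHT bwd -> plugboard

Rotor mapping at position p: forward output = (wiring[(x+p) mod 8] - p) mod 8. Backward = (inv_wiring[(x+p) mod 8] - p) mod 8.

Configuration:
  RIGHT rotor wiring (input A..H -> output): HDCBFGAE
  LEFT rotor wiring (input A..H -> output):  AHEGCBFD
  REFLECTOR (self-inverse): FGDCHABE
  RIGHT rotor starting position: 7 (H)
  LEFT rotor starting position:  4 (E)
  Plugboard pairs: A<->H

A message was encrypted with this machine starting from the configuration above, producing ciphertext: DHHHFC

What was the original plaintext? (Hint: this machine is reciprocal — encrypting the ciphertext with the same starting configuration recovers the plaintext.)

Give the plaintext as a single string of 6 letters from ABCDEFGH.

Char 1 ('D'): step: R->0, L->5 (L advanced); D->plug->D->R->B->L->A->refl->F->L'->H->R'->A->plug->H
Char 2 ('H'): step: R->1, L=5; H->plug->A->R->C->L->G->refl->B->L'->G->R'->H->plug->A
Char 3 ('H'): step: R->2, L=5; H->plug->A->R->A->L->E->refl->H->L'->F->R'->G->plug->G
Char 4 ('H'): step: R->3, L=5; H->plug->A->R->G->L->B->refl->G->L'->C->R'->B->plug->B
Char 5 ('F'): step: R->4, L=5; F->plug->F->R->H->L->F->refl->A->L'->B->R'->A->plug->H
Char 6 ('C'): step: R->5, L=5; C->plug->C->R->H->L->F->refl->A->L'->B->R'->A->plug->H

Answer: HAGBHH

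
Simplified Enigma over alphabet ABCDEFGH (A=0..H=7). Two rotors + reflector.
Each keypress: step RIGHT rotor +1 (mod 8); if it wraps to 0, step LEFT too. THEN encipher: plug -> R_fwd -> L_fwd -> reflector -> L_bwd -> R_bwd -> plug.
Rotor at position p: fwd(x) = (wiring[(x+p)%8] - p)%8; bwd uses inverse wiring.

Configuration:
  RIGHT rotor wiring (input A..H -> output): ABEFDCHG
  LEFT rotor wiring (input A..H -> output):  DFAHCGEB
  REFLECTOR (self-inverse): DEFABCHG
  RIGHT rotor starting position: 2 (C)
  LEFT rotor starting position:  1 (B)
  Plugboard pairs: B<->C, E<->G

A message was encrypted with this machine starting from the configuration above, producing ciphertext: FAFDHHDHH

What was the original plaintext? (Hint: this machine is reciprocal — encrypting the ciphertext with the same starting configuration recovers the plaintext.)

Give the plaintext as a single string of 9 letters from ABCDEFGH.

Answer: EGGCEGHAD

Derivation:
Char 1 ('F'): step: R->3, L=1; F->plug->F->R->F->L->D->refl->A->L'->G->R'->G->plug->E
Char 2 ('A'): step: R->4, L=1; A->plug->A->R->H->L->C->refl->F->L'->E->R'->E->plug->G
Char 3 ('F'): step: R->5, L=1; F->plug->F->R->H->L->C->refl->F->L'->E->R'->E->plug->G
Char 4 ('D'): step: R->6, L=1; D->plug->D->R->D->L->B->refl->E->L'->A->R'->B->plug->C
Char 5 ('H'): step: R->7, L=1; H->plug->H->R->A->L->E->refl->B->L'->D->R'->G->plug->E
Char 6 ('H'): step: R->0, L->2 (L advanced); H->plug->H->R->G->L->B->refl->E->L'->D->R'->E->plug->G
Char 7 ('D'): step: R->1, L=2; D->plug->D->R->C->L->A->refl->D->L'->H->R'->H->plug->H
Char 8 ('H'): step: R->2, L=2; H->plug->H->R->H->L->D->refl->A->L'->C->R'->A->plug->A
Char 9 ('H'): step: R->3, L=2; H->plug->H->R->B->L->F->refl->C->L'->E->R'->D->plug->D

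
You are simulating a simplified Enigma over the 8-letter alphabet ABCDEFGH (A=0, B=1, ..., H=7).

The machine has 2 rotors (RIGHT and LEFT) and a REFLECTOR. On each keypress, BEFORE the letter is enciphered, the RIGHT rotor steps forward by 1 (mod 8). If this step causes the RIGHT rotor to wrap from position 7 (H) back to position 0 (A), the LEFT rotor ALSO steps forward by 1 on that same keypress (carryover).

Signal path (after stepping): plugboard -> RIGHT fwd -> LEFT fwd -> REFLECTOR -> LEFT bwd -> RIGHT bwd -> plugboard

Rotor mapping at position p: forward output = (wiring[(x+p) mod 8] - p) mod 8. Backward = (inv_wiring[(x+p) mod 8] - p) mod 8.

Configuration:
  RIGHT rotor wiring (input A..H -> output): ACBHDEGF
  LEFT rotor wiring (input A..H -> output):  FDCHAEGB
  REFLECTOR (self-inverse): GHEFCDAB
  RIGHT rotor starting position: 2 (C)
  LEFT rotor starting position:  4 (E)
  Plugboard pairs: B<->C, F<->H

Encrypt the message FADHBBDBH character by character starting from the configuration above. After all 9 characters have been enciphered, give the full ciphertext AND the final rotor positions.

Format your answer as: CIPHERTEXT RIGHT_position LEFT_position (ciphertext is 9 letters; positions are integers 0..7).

Answer: BFAFFABFG 3 5

Derivation:
Char 1 ('F'): step: R->3, L=4; F->plug->H->R->G->L->G->refl->A->L'->B->R'->C->plug->B
Char 2 ('A'): step: R->4, L=4; A->plug->A->R->H->L->D->refl->F->L'->D->R'->H->plug->F
Char 3 ('D'): step: R->5, L=4; D->plug->D->R->D->L->F->refl->D->L'->H->R'->A->plug->A
Char 4 ('H'): step: R->6, L=4; H->plug->F->R->B->L->A->refl->G->L'->G->R'->H->plug->F
Char 5 ('B'): step: R->7, L=4; B->plug->C->R->D->L->F->refl->D->L'->H->R'->H->plug->F
Char 6 ('B'): step: R->0, L->5 (L advanced); B->plug->C->R->B->L->B->refl->H->L'->A->R'->A->plug->A
Char 7 ('D'): step: R->1, L=5; D->plug->D->R->C->L->E->refl->C->L'->G->R'->C->plug->B
Char 8 ('B'): step: R->2, L=5; B->plug->C->R->B->L->B->refl->H->L'->A->R'->H->plug->F
Char 9 ('H'): step: R->3, L=5; H->plug->F->R->F->L->F->refl->D->L'->H->R'->G->plug->G
Final: ciphertext=BFAFFABFG, RIGHT=3, LEFT=5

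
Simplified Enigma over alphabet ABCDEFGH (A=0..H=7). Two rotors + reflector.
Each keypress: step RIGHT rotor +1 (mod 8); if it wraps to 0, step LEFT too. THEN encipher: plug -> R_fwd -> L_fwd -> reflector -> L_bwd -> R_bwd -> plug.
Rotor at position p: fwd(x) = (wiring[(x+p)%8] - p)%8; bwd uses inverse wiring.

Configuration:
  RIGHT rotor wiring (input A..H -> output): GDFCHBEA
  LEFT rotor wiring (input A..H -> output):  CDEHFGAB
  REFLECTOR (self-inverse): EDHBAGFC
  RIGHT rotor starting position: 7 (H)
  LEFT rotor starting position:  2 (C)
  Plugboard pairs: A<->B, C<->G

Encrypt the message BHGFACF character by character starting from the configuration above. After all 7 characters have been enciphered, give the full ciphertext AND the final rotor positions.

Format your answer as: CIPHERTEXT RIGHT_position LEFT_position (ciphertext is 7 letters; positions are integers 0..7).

Char 1 ('B'): step: R->0, L->3 (L advanced); B->plug->A->R->G->L->A->refl->E->L'->A->R'->H->plug->H
Char 2 ('H'): step: R->1, L=3; H->plug->H->R->F->L->H->refl->C->L'->B->R'->C->plug->G
Char 3 ('G'): step: R->2, L=3; G->plug->C->R->F->L->H->refl->C->L'->B->R'->H->plug->H
Char 4 ('F'): step: R->3, L=3; F->plug->F->R->D->L->F->refl->G->L'->E->R'->B->plug->A
Char 5 ('A'): step: R->4, L=3; A->plug->B->R->F->L->H->refl->C->L'->B->R'->G->plug->C
Char 6 ('C'): step: R->5, L=3; C->plug->G->R->F->L->H->refl->C->L'->B->R'->D->plug->D
Char 7 ('F'): step: R->6, L=3; F->plug->F->R->E->L->G->refl->F->L'->D->R'->H->plug->H
Final: ciphertext=HGHACDH, RIGHT=6, LEFT=3

Answer: HGHACDH 6 3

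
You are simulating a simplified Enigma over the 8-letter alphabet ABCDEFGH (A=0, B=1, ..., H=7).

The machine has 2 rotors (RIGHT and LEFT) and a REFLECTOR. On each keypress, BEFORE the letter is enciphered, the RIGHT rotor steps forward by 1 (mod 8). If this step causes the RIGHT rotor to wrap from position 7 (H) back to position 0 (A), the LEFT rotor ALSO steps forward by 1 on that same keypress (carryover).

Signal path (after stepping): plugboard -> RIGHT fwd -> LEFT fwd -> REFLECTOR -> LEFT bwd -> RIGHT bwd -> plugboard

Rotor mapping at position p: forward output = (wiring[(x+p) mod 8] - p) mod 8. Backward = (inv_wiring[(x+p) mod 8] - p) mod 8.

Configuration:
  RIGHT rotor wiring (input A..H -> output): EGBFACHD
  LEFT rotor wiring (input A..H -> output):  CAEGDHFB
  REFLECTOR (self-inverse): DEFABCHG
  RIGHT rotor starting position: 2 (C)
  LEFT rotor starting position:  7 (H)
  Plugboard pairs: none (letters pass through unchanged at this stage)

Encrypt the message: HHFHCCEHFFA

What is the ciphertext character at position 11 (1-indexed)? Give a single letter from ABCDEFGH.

Char 1 ('H'): step: R->3, L=7; H->plug->H->R->G->L->A->refl->D->L'->B->R'->F->plug->F
Char 2 ('H'): step: R->4, L=7; H->plug->H->R->B->L->D->refl->A->L'->G->R'->B->plug->B
Char 3 ('F'): step: R->5, L=7; F->plug->F->R->E->L->H->refl->G->L'->H->R'->D->plug->D
Char 4 ('H'): step: R->6, L=7; H->plug->H->R->E->L->H->refl->G->L'->H->R'->F->plug->F
Char 5 ('C'): step: R->7, L=7; C->plug->C->R->H->L->G->refl->H->L'->E->R'->A->plug->A
Char 6 ('C'): step: R->0, L->0 (L advanced); C->plug->C->R->B->L->A->refl->D->L'->E->R'->A->plug->A
Char 7 ('E'): step: R->1, L=0; E->plug->E->R->B->L->A->refl->D->L'->E->R'->C->plug->C
Char 8 ('H'): step: R->2, L=0; H->plug->H->R->E->L->D->refl->A->L'->B->R'->F->plug->F
Char 9 ('F'): step: R->3, L=0; F->plug->F->R->B->L->A->refl->D->L'->E->R'->D->plug->D
Char 10 ('F'): step: R->4, L=0; F->plug->F->R->C->L->E->refl->B->L'->H->R'->D->plug->D
Char 11 ('A'): step: R->5, L=0; A->plug->A->R->F->L->H->refl->G->L'->D->R'->H->plug->H

H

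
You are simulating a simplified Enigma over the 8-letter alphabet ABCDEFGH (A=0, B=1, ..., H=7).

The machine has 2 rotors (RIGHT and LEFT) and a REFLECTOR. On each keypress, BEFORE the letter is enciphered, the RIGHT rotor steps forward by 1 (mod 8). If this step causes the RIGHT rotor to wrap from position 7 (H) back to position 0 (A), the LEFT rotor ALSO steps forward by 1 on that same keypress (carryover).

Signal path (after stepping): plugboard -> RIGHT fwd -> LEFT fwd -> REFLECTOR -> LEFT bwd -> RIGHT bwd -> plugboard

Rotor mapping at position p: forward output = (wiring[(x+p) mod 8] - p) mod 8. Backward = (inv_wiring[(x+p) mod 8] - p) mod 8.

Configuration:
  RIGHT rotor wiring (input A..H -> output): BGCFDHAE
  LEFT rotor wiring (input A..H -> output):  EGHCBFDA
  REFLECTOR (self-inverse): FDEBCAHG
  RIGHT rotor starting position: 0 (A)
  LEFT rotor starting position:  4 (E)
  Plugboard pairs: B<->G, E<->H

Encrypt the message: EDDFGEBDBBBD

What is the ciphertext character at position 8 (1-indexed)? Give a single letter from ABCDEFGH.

Char 1 ('E'): step: R->1, L=4; E->plug->H->R->A->L->F->refl->A->L'->E->R'->C->plug->C
Char 2 ('D'): step: R->2, L=4; D->plug->D->R->F->L->C->refl->E->L'->D->R'->B->plug->G
Char 3 ('D'): step: R->3, L=4; D->plug->D->R->F->L->C->refl->E->L'->D->R'->G->plug->B
Char 4 ('F'): step: R->4, L=4; F->plug->F->R->C->L->H->refl->G->L'->H->R'->A->plug->A
Char 5 ('G'): step: R->5, L=4; G->plug->B->R->D->L->E->refl->C->L'->F->R'->F->plug->F
Char 6 ('E'): step: R->6, L=4; E->plug->H->R->B->L->B->refl->D->L'->G->R'->B->plug->G
Char 7 ('B'): step: R->7, L=4; B->plug->G->R->A->L->F->refl->A->L'->E->R'->F->plug->F
Char 8 ('D'): step: R->0, L->5 (L advanced); D->plug->D->R->F->L->C->refl->E->L'->H->R'->F->plug->F

F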